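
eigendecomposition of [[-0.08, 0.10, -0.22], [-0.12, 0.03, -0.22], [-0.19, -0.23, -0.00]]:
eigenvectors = [[0.41, 0.67, -0.57],  [0.59, -0.57, -0.38],  [0.69, -0.47, 0.73]]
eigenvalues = [-0.31, -0.01, 0.27]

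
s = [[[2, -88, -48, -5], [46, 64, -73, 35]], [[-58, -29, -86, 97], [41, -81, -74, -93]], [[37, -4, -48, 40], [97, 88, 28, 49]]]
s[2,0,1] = -4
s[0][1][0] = 46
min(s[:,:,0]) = -58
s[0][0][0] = 2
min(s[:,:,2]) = -86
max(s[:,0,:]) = 97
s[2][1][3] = 49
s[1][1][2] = -74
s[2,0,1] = -4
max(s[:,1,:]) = 97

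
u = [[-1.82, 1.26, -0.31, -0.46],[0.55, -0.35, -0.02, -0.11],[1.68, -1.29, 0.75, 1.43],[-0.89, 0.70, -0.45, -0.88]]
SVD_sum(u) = [[-1.55, 1.14, -0.51, -0.93], [0.37, -0.27, 0.12, 0.22], [1.86, -1.37, 0.61, 1.11], [-1.04, 0.76, -0.34, -0.62]] + [[-0.27, 0.12, 0.2, 0.47], [0.18, -0.08, -0.14, -0.33], [-0.18, 0.08, 0.14, 0.32], [0.14, -0.06, -0.11, -0.26]] + [[0.00, 0.00, 0.0, -0.00], [0.0, 0.00, 0.0, -0.00], [0.0, 0.00, 0.00, -0.0], [0.00, 0.0, 0.00, -0.0]] + [[-0.0, -0.0, 0.0, -0.0], [-0.0, -0.0, 0.0, -0.0], [-0.00, -0.0, 0.0, -0.0], [0.00, 0.00, -0.00, 0.00]]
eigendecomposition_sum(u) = [[-1.84, 1.25, -0.24, -0.30], [0.53, -0.36, 0.07, 0.09], [1.79, -1.22, 0.23, 0.29], [-0.96, 0.66, -0.12, -0.16]] + [[0.02, 0.01, -0.06, -0.15], [0.02, 0.01, -0.08, -0.18], [-0.12, -0.06, 0.45, 1.03], [0.08, 0.04, -0.29, -0.67]] + [[-0.00,-0.0,-0.00,0.00], [-0.0,-0.00,-0.0,0.0], [0.0,0.00,0.0,-0.0], [-0.0,-0.0,-0.0,0.00]] + [[-0.00, 0.00, -0.01, -0.01], [-0.00, 0.00, -0.01, -0.01], [0.01, -0.01, 0.07, 0.11], [-0.0, 0.01, -0.03, -0.05]]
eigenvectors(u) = [[-0.66, -0.12, -0.53, -0.12], [0.19, -0.15, -0.78, -0.10], [0.64, 0.82, 0.26, 0.9], [-0.35, -0.54, -0.22, -0.41]]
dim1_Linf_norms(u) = [1.82, 0.55, 1.68, 0.89]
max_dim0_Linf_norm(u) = 1.82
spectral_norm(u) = 3.77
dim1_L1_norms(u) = [3.85, 1.03, 5.15, 2.92]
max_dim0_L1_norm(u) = 4.94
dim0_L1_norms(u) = [4.94, 3.6, 1.53, 2.88]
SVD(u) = [[-0.58, 0.67, 0.13, 0.44], [0.14, -0.47, 0.08, 0.87], [0.70, 0.45, 0.55, 0.08], [-0.39, -0.37, 0.82, -0.21]] @ diag([3.7711099439915055, 0.8813738621029252, 0.003067507429215347, 0.0007042217916794436]) @ [[0.71, -0.52, 0.23, 0.42], [-0.45, 0.2, 0.34, 0.80], [0.12, 0.26, 0.88, -0.37], [-0.53, -0.79, 0.22, -0.20]]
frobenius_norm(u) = 3.87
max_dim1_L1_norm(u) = 5.15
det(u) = -0.00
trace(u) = -2.30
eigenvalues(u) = [-2.12, -0.2, -0.0, 0.02]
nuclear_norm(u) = 4.66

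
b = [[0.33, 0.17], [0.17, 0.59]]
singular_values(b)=[0.67, 0.25]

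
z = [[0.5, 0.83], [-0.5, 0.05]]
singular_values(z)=[1.0, 0.44]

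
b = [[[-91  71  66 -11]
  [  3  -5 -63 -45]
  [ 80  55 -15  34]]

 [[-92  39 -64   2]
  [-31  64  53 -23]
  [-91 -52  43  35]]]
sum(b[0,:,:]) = 79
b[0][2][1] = 55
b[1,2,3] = 35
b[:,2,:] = [[80, 55, -15, 34], [-91, -52, 43, 35]]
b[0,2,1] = 55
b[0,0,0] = -91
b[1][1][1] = 64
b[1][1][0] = -31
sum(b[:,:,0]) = -222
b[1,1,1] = 64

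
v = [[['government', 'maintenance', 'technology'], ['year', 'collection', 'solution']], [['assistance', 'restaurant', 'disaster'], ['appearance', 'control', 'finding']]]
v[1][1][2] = 'finding'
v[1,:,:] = [['assistance', 'restaurant', 'disaster'], ['appearance', 'control', 'finding']]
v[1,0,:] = ['assistance', 'restaurant', 'disaster']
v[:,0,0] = ['government', 'assistance']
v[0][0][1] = 'maintenance'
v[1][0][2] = 'disaster'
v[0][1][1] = 'collection'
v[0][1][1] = 'collection'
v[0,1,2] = 'solution'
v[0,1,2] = 'solution'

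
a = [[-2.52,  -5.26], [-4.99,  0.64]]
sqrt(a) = [[(0.74+1.63j), -1.03+1.23j], [(-0.98+1.17j), (1.36+0.89j)]]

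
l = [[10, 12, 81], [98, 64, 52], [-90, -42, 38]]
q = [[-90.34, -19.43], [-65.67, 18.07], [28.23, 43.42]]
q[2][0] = 28.23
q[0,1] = -19.43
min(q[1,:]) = -65.67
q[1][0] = -65.67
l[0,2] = 81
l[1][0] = 98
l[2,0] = -90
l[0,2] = 81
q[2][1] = 43.42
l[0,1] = 12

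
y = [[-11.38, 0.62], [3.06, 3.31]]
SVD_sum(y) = [[-11.36, -0.27], [3.14, 0.08]] + [[-0.02, 0.89],[-0.08, 3.23]]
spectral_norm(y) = 11.79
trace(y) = -8.07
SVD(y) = [[-0.96, 0.27], [0.27, 0.96]] @ diag([11.787366389777958, 3.356559785425088]) @ [[1.0, 0.02], [-0.02, 1.0]]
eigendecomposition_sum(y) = [[-11.41, 0.48], [2.36, -0.10]] + [[0.03, 0.14], [0.7, 3.41]]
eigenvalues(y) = [-11.51, 3.44]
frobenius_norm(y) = 12.26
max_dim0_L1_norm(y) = 14.44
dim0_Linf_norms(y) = [11.38, 3.31]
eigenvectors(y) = [[-0.98, -0.04],[0.2, -1.0]]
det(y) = -39.57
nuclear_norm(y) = 15.14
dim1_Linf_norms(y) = [11.38, 3.31]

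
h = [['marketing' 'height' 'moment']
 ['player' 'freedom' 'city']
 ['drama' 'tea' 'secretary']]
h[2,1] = 'tea'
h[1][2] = 'city'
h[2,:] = ['drama', 'tea', 'secretary']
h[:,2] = ['moment', 'city', 'secretary']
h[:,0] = ['marketing', 'player', 'drama']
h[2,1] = 'tea'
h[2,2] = 'secretary'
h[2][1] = 'tea'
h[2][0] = 'drama'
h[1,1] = 'freedom'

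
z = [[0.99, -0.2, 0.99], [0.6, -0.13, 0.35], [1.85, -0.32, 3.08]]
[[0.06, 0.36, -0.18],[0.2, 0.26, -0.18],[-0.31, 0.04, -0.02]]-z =[[-0.93,0.56,-1.17], [-0.4,0.39,-0.53], [-2.16,0.36,-3.10]]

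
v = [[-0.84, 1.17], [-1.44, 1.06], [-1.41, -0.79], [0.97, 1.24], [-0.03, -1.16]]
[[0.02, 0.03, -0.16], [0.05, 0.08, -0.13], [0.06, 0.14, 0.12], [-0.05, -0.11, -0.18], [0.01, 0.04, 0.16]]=v@[[-0.04, -0.08, -0.01], [-0.01, -0.03, -0.14]]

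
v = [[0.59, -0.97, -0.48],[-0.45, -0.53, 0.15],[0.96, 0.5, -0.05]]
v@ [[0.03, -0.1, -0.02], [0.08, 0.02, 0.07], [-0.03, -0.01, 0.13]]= [[-0.05, -0.07, -0.14], [-0.06, 0.03, -0.01], [0.07, -0.09, 0.01]]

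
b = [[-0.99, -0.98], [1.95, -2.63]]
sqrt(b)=[[1.43, -1.24], [2.46, -0.64]]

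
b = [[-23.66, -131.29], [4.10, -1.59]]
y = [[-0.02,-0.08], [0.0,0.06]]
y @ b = [[0.15,2.75],[0.25,-0.1]]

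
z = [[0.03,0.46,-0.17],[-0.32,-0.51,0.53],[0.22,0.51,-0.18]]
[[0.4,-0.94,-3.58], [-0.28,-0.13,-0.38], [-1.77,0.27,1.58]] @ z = [[-0.47, -1.16, 0.08], [-0.05, -0.26, 0.05], [0.21, -0.15, 0.16]]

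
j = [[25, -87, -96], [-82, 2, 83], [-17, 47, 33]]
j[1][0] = -82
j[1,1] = 2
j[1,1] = 2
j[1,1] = 2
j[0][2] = -96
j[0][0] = 25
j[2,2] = 33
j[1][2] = 83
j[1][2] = 83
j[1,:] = [-82, 2, 83]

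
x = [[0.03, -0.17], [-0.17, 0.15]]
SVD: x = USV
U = [[-0.58,0.82], [0.82,0.58]]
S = [0.27, 0.09]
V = [[-0.58, 0.82],[-0.82, -0.58]]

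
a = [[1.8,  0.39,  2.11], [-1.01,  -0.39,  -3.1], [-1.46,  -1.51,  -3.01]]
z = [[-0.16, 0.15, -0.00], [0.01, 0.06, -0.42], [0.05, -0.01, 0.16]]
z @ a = [[-0.44, -0.12, -0.8],[0.57, 0.61, 1.1],[-0.13, -0.22, -0.35]]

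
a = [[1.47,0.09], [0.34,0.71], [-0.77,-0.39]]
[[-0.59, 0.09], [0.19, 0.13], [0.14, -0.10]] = a @ [[-0.43,0.05],[0.48,0.16]]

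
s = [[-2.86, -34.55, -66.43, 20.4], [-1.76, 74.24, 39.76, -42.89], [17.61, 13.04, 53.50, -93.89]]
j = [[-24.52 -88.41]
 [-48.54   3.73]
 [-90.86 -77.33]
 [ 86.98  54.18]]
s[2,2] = 53.5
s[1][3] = -42.89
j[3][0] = 86.98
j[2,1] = -77.33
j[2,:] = [-90.86, -77.33]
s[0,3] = 20.4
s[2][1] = 13.04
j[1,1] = 3.73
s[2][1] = 13.04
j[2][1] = -77.33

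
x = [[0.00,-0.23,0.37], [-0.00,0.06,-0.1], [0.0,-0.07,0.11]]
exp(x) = [[1.0, -0.25, 0.40], [0.00, 1.07, -0.11], [0.00, -0.08, 1.12]]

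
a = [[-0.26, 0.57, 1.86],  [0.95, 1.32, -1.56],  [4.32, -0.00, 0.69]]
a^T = [[-0.26,0.95,4.32], [0.57,1.32,-0.0], [1.86,-1.56,0.69]]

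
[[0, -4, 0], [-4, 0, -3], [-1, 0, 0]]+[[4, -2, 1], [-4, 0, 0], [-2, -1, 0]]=[[4, -6, 1], [-8, 0, -3], [-3, -1, 0]]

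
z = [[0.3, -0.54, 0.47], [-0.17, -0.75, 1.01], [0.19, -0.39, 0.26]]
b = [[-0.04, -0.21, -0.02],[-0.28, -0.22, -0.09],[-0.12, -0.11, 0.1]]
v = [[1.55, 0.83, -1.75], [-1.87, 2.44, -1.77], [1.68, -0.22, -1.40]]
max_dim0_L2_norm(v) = 2.95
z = b @ v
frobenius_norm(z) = 1.57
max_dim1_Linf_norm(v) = 2.44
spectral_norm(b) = 0.43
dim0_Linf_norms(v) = [1.87, 2.44, 1.77]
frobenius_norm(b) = 0.47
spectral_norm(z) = 1.51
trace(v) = 2.59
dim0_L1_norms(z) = [0.66, 1.68, 1.74]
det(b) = -0.01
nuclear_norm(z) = 1.99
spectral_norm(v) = 3.65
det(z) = 0.03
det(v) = -4.09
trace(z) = -0.19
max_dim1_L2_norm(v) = 3.55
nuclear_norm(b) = 0.68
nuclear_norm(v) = 7.18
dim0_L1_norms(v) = [5.1, 3.49, 4.92]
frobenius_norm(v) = 4.85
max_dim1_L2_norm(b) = 0.37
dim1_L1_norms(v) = [4.13, 6.08, 3.3]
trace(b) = -0.16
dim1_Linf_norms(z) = [0.54, 1.01, 0.39]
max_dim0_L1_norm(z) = 1.74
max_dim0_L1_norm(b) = 0.54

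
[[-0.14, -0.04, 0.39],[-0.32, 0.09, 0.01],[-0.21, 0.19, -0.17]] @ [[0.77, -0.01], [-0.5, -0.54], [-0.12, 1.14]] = [[-0.13, 0.47], [-0.29, -0.03], [-0.24, -0.29]]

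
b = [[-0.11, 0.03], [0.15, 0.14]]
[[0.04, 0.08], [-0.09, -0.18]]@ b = [[0.01, 0.01],[-0.02, -0.03]]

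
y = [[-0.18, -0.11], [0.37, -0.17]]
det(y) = 0.07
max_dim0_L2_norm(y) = 0.41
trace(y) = -0.35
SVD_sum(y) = [[-0.13, 0.04], [0.39, -0.12]] + [[-0.05,-0.15], [-0.02,-0.05]]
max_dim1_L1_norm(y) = 0.54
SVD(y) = [[-0.33,  0.94], [0.94,  0.33]] @ diag([0.42712305311815985, 0.166930816493006]) @ [[0.96, -0.29],[-0.29, -0.96]]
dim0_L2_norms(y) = [0.41, 0.2]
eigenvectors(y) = [[0.01-0.48j,  (0.01+0.48j)], [-0.88+0.00j,  (-0.88-0j)]]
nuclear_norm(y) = 0.59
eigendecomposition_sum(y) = [[(-0.09+0.1j), -0.06-0.05j], [0.19+0.16j, -0.08+0.10j]] + [[(-0.09-0.1j), -0.06+0.05j], [0.19-0.16j, -0.08-0.10j]]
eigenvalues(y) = [(-0.18+0.2j), (-0.18-0.2j)]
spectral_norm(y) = 0.43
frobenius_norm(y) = 0.46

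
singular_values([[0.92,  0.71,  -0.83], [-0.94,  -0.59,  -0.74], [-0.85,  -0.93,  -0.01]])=[2.03, 1.11, 0.22]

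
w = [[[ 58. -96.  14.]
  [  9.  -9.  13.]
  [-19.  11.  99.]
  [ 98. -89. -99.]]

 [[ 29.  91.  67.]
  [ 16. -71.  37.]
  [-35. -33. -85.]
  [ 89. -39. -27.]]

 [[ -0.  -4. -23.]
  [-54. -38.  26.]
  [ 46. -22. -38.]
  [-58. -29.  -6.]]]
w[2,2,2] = -38.0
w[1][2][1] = -33.0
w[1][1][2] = 37.0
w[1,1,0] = 16.0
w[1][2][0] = -35.0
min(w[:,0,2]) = -23.0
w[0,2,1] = 11.0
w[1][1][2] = 37.0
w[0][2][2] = 99.0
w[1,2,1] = -33.0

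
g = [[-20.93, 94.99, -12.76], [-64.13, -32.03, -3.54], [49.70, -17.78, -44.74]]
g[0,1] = 94.99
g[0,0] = -20.93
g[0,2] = -12.76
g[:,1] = [94.99, -32.03, -17.78]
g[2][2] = -44.74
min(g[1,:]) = -64.13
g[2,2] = -44.74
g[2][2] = -44.74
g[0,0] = -20.93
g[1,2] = -3.54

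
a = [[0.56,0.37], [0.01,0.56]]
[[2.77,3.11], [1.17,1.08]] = a @ [[3.62, 4.33], [2.02, 1.85]]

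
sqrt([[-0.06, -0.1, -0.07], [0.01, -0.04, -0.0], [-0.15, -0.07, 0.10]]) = [[0.07+0.27j, -0.00+0.18j, (-0.1+0.09j)], [0.00-0.02j, (-0+0.21j), (-0.01-0j)], [-0.22+0.19j, 0.00+0.13j, 0.31+0.07j]]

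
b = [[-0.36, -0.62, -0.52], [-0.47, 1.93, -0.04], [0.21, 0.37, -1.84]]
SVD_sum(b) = [[0.03, -0.26, 0.13], [-0.2, 1.62, -0.77], [-0.12, 0.98, -0.46]] + [[0.09, -0.28, -0.61], [-0.11, 0.34, 0.74], [0.20, -0.63, -1.39]] + [[-0.48, -0.08, -0.04], [-0.16, -0.03, -0.01], [0.13, 0.02, 0.01]]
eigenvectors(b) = [[-0.26, 0.96, 0.38], [0.96, 0.18, 0.06], [0.08, 0.22, 0.92]]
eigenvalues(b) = [2.06, -0.59, -1.73]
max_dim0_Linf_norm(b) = 1.93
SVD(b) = [[-0.14, -0.36, -0.92], [0.85, 0.44, -0.30], [0.51, -0.82, 0.25]] @ diag([2.128133826316471, 1.8670641730607211, 0.5324638870014606]) @ [[-0.11, 0.90, -0.43], [-0.13, 0.41, 0.9], [0.98, 0.16, 0.07]]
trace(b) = -0.27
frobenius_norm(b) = 2.88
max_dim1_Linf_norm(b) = 1.93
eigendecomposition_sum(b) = [[0.10, -0.53, -0.01],  [-0.38, 1.95, 0.03],  [-0.03, 0.16, 0.0]] + [[-0.62, -0.19, 0.26],  [-0.12, -0.04, 0.05],  [-0.14, -0.04, 0.06]] + [[0.15,0.1,-0.78], [0.02,0.02,-0.12], [0.38,0.26,-1.90]]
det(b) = 2.12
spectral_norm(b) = 2.13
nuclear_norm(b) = 4.53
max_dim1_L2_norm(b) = 1.99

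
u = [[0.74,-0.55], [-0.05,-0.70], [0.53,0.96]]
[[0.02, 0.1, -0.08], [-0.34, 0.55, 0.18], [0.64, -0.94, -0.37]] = u @ [[0.37, -0.42, -0.28],[0.46, -0.75, -0.23]]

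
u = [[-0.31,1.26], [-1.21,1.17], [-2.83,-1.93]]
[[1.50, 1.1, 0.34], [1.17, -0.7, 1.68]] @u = [[-2.76, 2.52],[-4.27, -2.59]]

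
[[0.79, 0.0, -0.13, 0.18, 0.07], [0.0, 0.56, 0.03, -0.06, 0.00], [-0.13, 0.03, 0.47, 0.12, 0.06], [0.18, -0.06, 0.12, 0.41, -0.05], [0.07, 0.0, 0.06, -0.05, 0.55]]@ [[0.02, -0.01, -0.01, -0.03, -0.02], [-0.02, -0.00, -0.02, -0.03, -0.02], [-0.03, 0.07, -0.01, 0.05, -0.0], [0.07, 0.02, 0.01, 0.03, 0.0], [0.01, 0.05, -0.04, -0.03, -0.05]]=[[0.03, -0.01, -0.01, -0.03, -0.02], [-0.02, 0.00, -0.01, -0.02, -0.01], [-0.01, 0.04, -0.01, 0.03, -0.00], [0.03, 0.01, 0.00, 0.02, 0.0], [0.00, 0.03, -0.02, -0.02, -0.03]]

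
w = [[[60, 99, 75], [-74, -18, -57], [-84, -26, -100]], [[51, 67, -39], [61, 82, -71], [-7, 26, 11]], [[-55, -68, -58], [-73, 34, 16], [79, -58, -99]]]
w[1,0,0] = 51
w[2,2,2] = -99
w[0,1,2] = -57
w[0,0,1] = 99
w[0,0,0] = 60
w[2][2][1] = -58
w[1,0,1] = 67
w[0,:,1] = [99, -18, -26]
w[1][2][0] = -7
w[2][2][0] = 79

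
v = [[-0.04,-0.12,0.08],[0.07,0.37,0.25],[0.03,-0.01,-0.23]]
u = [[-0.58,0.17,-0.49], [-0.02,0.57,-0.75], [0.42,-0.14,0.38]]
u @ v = [[0.02, 0.14, 0.11], [0.02, 0.22, 0.31], [-0.02, -0.11, -0.09]]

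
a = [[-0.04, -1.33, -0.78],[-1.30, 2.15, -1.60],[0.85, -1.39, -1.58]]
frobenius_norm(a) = 4.05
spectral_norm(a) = 3.22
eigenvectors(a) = [[-0.3,0.88,0.64], [0.90,0.46,0.46], [-0.32,0.15,0.61]]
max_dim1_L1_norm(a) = 5.05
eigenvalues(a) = [3.15, -0.87, -1.74]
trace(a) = 0.53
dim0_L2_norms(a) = [1.55, 2.89, 2.38]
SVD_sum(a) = [[0.48,-0.95,0.12], [-1.20,2.37,-0.30], [0.65,-1.27,0.16]] + [[-0.05, -0.15, -0.96], [-0.07, -0.2, -1.30], [-0.09, -0.26, -1.71]] + [[-0.47, -0.23, 0.06], [-0.03, -0.02, 0.0], [0.29, 0.14, -0.04]]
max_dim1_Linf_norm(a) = 2.15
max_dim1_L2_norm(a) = 2.98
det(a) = 4.78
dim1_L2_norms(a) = [1.54, 2.98, 2.27]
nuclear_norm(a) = 6.22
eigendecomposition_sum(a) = [[0.40, -0.83, 0.22], [-1.2, 2.52, -0.65], [0.42, -0.89, 0.23]] + [[-1.08, 0.04, 1.11], [-0.57, 0.02, 0.58], [-0.19, 0.01, 0.19]] + [[0.65, -0.53, -2.11],  [0.47, -0.39, -1.53],  [0.61, -0.51, -2.01]]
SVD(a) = [[0.33, 0.41, -0.85], [-0.83, 0.55, -0.06], [0.45, 0.73, 0.52]] @ diag([3.215627331250825, 2.3816709712252586, 0.6243270387670427]) @ [[0.45, -0.89, 0.11], [-0.05, -0.15, -0.99], [0.89, 0.44, -0.11]]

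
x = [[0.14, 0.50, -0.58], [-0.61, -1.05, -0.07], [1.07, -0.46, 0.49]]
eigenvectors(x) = [[(0.2-0.55j), 0.20+0.55j, -0.18+0.00j], [0.08+0.20j, 0.08-0.20j, 0.89+0.00j], [(-0.79+0j), (-0.79-0j), (0.42+0j)]]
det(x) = -0.78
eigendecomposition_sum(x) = [[0.03+0.50j,0.15+0.05j,-0.31+0.12j], [-0.13-0.13j,(-0.05+0.02j),(0.06-0.11j)], [0.62-0.27j,-0.01-0.22j,(0.29+0.34j)]] + [[0.03-0.50j, (0.15-0.05j), (-0.31-0.12j)], [(-0.13+0.13j), (-0.05-0.02j), (0.06+0.11j)], [(0.62+0.27j), -0.01+0.22j, (0.29-0.34j)]] + [[(0.07+0j),  (0.19-0j),  0.04-0.00j], [(-0.34-0j),  -0.94+0.00j,  -0.18+0.00j], [(-0.16-0j),  -0.44+0.00j,  (-0.09+0j)]]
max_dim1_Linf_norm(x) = 1.07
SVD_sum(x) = [[0.3, 0.28, 0.02],  [-0.86, -0.78, -0.06],  [0.37, 0.34, 0.03]] + [[-0.30, 0.35, -0.27],[0.17, -0.20, 0.15],[0.65, -0.76, 0.58]] + [[0.14, -0.13, -0.33],[0.07, -0.06, -0.17],[0.05, -0.04, -0.11]]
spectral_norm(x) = 1.33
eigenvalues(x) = [(0.27+0.86j), (0.27-0.86j), (-0.96+0j)]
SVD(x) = [[0.31, -0.41, -0.86], [-0.87, 0.24, -0.43], [0.38, 0.88, -0.29]] @ diag([1.330268070155916, 1.3085313628778186, 0.44747350076711034]) @ [[0.74, 0.67, 0.05], [0.57, -0.66, 0.50], [-0.37, 0.34, 0.86]]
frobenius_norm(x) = 1.92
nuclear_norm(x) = 3.09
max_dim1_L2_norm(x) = 1.26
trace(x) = -0.42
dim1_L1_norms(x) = [1.22, 1.73, 2.02]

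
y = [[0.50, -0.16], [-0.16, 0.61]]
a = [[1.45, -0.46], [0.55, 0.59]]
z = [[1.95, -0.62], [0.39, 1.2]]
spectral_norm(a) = 1.57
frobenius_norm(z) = 2.40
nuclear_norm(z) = 3.31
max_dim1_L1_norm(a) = 1.91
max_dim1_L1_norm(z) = 2.57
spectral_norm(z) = 2.05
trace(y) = 1.11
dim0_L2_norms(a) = [1.55, 0.75]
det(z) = 2.58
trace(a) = 2.04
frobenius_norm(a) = 1.72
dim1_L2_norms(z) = [2.05, 1.26]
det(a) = 1.11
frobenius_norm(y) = 0.82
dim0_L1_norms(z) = [2.34, 1.82]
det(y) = 0.28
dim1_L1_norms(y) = [0.66, 0.77]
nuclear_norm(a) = 2.28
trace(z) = 3.15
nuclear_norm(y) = 1.11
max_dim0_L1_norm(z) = 2.34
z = y + a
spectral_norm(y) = 0.72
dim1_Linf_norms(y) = [0.5, 0.61]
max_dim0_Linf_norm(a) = 1.45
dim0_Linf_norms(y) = [0.5, 0.61]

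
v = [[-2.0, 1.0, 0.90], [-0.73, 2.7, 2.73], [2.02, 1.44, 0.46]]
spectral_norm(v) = 4.37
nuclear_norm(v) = 7.66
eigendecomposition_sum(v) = [[-2.07, 0.31, 0.37], [-1.62, 0.24, 0.29], [2.39, -0.36, -0.43]] + [[-0.04,0.02,-0.02],[0.49,-0.26,0.25],[-0.6,0.31,-0.3]] + [[0.1, 0.67, 0.54], [0.41, 2.71, 2.19], [0.22, 1.48, 1.2]]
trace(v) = 1.16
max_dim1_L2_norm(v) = 3.91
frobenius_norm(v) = 5.24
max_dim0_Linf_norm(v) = 2.73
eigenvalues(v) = [-2.26, -0.59, 4.01]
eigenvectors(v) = [[0.58,  0.05,  0.21],[0.46,  -0.63,  0.86],[-0.67,  0.77,  0.47]]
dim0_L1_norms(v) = [4.75, 5.14, 4.09]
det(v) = 5.37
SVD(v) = [[-0.41, 0.55, 0.73], [-0.89, -0.08, -0.45], [-0.19, -0.83, 0.52]] @ diag([4.371135902136711, 2.8564514474590394, 0.43041381641467286]) @ [[0.25, -0.71, -0.66], [-0.95, -0.3, -0.04], [-0.17, 0.64, -0.75]]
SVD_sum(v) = [[-0.46, 1.28, 1.19], [-0.98, 2.75, 2.58], [-0.20, 0.57, 0.54]] + [[-1.49, -0.48, -0.06], [0.22, 0.07, 0.01], [2.26, 0.72, 0.09]] + [[-0.05, 0.2, -0.23], [0.03, -0.12, 0.14], [-0.04, 0.14, -0.17]]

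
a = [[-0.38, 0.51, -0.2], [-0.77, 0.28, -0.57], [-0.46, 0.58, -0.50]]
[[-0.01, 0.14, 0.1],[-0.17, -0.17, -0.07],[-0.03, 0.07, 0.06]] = a @ [[0.25, 0.19, 0.06], [0.19, 0.54, 0.31], [0.06, 0.31, 0.19]]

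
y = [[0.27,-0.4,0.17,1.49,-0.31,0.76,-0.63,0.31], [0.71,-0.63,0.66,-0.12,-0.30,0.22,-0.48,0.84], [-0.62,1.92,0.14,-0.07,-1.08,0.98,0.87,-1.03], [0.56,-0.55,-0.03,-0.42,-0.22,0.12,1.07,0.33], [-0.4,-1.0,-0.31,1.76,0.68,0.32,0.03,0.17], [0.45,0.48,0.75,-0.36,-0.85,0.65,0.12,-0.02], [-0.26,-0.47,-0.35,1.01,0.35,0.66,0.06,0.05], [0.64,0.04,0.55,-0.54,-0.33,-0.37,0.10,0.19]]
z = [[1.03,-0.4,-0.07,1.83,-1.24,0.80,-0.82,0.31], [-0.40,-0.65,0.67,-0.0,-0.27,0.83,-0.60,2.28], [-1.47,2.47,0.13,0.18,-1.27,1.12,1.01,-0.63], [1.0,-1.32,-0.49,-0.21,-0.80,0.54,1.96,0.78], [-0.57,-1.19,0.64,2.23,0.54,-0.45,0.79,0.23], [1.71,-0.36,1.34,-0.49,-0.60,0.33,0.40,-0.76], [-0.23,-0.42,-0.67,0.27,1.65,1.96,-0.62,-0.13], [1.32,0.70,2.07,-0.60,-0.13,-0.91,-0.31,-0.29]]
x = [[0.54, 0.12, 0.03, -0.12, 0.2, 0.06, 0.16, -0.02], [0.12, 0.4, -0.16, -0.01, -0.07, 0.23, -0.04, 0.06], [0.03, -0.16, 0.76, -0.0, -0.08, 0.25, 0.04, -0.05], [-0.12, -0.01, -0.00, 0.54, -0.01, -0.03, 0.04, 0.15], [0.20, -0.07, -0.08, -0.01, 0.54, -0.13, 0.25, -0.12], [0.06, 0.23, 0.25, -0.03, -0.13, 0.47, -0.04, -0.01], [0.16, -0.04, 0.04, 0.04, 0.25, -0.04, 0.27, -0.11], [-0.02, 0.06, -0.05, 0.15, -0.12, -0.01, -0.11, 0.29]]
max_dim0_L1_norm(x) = 1.4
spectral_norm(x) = 0.97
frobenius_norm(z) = 8.13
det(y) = 0.08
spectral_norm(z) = 4.04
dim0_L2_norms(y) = [1.45, 2.45, 1.25, 2.64, 1.68, 1.64, 1.6, 1.43]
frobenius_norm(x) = 1.67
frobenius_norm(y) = 5.17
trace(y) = 0.94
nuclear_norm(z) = 21.34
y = x @ z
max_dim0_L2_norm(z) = 3.26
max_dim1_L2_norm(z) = 3.55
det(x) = 0.00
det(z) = 798.10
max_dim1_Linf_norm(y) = 1.92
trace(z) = 0.26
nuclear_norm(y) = 10.90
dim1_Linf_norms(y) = [1.49, 0.84, 1.92, 1.07, 1.76, 0.85, 1.01, 0.64]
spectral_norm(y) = 3.52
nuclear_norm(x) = 3.81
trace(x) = 3.81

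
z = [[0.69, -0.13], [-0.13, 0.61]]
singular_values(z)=[0.79, 0.51]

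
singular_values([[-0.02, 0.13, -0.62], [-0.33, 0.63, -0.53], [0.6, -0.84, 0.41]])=[1.47, 0.51, 0.06]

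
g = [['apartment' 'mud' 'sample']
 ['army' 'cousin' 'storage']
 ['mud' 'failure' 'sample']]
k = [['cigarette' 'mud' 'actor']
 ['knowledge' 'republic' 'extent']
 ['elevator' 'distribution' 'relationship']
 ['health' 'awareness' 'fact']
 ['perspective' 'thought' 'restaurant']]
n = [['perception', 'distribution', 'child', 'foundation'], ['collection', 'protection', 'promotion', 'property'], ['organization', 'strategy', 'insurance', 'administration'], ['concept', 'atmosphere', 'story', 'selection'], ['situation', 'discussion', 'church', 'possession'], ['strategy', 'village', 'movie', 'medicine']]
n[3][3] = 'selection'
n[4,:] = ['situation', 'discussion', 'church', 'possession']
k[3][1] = 'awareness'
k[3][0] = 'health'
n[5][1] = 'village'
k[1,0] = 'knowledge'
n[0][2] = 'child'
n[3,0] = 'concept'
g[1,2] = 'storage'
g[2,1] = 'failure'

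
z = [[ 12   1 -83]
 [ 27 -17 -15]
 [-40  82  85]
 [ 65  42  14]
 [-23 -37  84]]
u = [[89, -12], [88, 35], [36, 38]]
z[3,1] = 42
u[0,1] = -12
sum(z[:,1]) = 71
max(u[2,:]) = 38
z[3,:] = [65, 42, 14]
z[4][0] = -23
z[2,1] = 82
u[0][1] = -12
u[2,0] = 36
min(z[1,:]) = -17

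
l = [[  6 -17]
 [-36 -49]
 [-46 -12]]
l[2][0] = -46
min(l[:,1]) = -49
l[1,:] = [-36, -49]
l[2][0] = -46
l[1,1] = -49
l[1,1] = -49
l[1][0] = -36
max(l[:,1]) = -12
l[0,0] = 6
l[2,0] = -46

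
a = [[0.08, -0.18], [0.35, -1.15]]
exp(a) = [[1.06, -0.11], [0.22, 0.3]]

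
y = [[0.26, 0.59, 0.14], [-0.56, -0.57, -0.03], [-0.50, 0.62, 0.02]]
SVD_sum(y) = [[0.21, 0.62, 0.07], [-0.23, -0.68, -0.08], [0.14, 0.4, 0.05]] + [[0.05, -0.02, 0.00], [-0.33, 0.11, -0.0], [-0.64, 0.22, -0.01]] + [[-0.0,-0.01,0.07], [-0.00,-0.01,0.05], [0.0,0.0,-0.02]]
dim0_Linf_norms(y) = [0.56, 0.62, 0.14]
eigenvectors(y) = [[(-0.16+0.42j), (-0.16-0.42j), 0.13+0.00j], [-0.10-0.33j, -0.10+0.33j, -0.34+0.00j], [-0.82+0.00j, (-0.82-0j), 0.93+0.00j]]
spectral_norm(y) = 1.06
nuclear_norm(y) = 1.91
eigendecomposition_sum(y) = [[0.10+0.31j, (0.26+0.07j), 0.08-0.02j], [(-0.21-0.14j), (-0.19+0.08j), (-0.04+0.05j)], [-0.46+0.37j, 0.05+0.48j, 0.08+0.12j]] + [[0.10-0.31j,(0.26-0.07j),(0.08+0.02j)], [(-0.21+0.14j),(-0.19-0.08j),(-0.04-0.05j)], [-0.46-0.37j,(0.05-0.48j),0.08-0.12j]] + [[0.06-0.00j, (0.07-0j), -0.02-0.00j],[-0.15+0.00j, -0.19+0.00j, (0.05+0j)],[0.41-0.00j, 0.52-0.00j, (-0.14-0j)]]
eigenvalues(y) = [(-0.01+0.51j), (-0.01-0.51j), (-0.27+0j)]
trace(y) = -0.29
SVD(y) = [[-0.62, -0.08, 0.78], [0.68, 0.46, 0.58], [-0.4, 0.89, -0.23]] @ diag([1.0608458765751518, 0.7591405531702776, 0.08838352044256809]) @ [[-0.32, -0.94, -0.11], [-0.95, 0.32, -0.01], [-0.04, -0.1, 0.99]]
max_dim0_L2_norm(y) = 1.03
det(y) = -0.07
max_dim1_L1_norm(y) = 1.16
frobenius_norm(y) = 1.31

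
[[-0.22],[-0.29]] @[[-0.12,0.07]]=[[0.03, -0.02], [0.03, -0.02]]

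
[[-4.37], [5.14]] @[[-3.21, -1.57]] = [[14.03, 6.86],[-16.5, -8.07]]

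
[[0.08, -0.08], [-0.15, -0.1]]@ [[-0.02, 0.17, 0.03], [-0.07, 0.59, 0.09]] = [[0.00, -0.03, -0.0], [0.01, -0.08, -0.01]]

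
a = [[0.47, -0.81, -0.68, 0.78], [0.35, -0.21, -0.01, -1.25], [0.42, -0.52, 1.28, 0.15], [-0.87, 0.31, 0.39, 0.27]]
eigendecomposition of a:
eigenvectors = [[0.66+0.00j, 0.66-0.00j, 0.54+0.00j, (-0.13+0j)], [-0.19-0.46j, (-0.19+0.46j), 0.79+0.00j, (-0.28+0j)], [0.04-0.28j, (0.04+0.28j), (0.08+0j), 0.89+0.00j], [(-0.22+0.43j), (-0.22-0.43j), 0.28+0.00j, (0.32+0j)]]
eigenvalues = [(0.4+1.36j), (0.4-1.36j), (-0.42+0j), (1.43+0j)]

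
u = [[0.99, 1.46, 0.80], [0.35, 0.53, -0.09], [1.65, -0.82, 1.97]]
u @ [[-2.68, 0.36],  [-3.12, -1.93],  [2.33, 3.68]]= [[-5.34,  0.48], [-2.8,  -1.23], [2.73,  9.43]]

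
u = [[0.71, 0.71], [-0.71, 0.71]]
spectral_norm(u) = 1.00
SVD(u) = [[-0.71,0.71], [0.71,0.71]] @ diag([1.0040916292848976, 1.0040916292848974]) @ [[-1.00, -0.0], [0.0, 1.0]]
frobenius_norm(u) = 1.42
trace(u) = 1.42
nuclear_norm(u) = 2.01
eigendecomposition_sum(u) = [[0.36+0.35j, 0.36-0.36j],  [(-0.35+0.35j), (0.36+0.35j)]] + [[(0.36-0.35j), 0.36+0.36j], [(-0.35-0.35j), (0.36-0.35j)]]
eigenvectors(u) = [[0.71+0.00j, 0.71-0.00j], [0.00+0.71j, -0.71j]]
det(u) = 1.01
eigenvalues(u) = [(0.71+0.71j), (0.71-0.71j)]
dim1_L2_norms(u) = [1.0, 1.0]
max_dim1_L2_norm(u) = 1.0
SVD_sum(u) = [[0.71, 0.0],[-0.71, 0.0]] + [[0.0, 0.71],[0.00, 0.71]]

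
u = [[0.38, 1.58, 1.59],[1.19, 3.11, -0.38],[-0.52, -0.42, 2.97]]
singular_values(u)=[3.75, 3.4, 0.0]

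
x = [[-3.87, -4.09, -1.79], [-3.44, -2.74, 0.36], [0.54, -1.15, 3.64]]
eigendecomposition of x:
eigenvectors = [[0.79, 0.66, -0.4], [0.62, -0.62, 0.3], [0.03, -0.43, 0.87]]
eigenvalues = [-7.13, 1.16, 3.0]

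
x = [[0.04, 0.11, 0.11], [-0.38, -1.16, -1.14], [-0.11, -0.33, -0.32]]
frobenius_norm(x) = 1.74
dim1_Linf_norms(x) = [0.11, 1.16, 0.33]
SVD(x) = [[-0.09, -0.68, 0.73],[0.96, -0.26, -0.12],[0.27, 0.68, 0.68]] @ diag([1.7432071485476945, 0.004324569867249726, 0.003183606081192455]) @ [[-0.23, -0.69, -0.68], [-0.94, -0.04, 0.35], [0.27, -0.72, 0.64]]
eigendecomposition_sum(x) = [[(0.04-0j), 0.11-0.00j, (0.11-0j)], [-0.38+0.00j, (-1.16+0j), (-1.14+0j)], [(-0.11+0j), -0.33+0.00j, -0.32+0.00j]] + [[0.00+0.00j, -0.00+0.00j, -0j], [-0j, 0j, -0.00-0.00j], [-0.00+0.00j, (-0-0j), 0j]] + [[0.00-0.00j, (-0-0j), 0.00+0.00j], [0j, -0j, (-0+0j)], [(-0-0j), (-0+0j), 0.00-0.00j]]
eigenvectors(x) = [[-0.09+0.00j, -0.63+0.00j, -0.63-0.00j], [0.96+0.00j, (0.11+0.53j), 0.11-0.53j], [0.27+0.00j, (0.1-0.55j), 0.10+0.55j]]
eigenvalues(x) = [(-1.45+0j), 0j, -0j]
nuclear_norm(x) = 1.75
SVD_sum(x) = [[0.04,0.11,0.11], [-0.38,-1.16,-1.14], [-0.11,-0.33,-0.32]] + [[0.00, 0.0, -0.0], [0.00, 0.0, -0.0], [-0.00, -0.0, 0.0]] + [[0.0, -0.0, 0.0],[-0.0, 0.0, -0.00],[0.00, -0.0, 0.00]]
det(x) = -0.00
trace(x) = -1.44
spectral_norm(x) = 1.74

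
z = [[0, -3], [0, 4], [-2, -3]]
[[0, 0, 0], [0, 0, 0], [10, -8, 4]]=z @ [[-5, 4, -2], [0, 0, 0]]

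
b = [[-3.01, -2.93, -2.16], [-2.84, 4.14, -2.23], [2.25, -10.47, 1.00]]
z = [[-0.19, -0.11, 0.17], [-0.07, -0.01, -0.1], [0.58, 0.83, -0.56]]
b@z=[[-0.48, -1.43, 0.99], [-1.04, -1.58, 0.35], [0.89, 0.69, 0.87]]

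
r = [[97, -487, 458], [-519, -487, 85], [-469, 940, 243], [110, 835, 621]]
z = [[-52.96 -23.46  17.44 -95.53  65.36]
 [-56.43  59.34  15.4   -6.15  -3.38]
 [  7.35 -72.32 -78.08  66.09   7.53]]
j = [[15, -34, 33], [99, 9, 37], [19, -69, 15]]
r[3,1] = 835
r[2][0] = -469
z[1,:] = [-56.43, 59.34, 15.4, -6.15, -3.38]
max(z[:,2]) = 17.44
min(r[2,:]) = -469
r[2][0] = -469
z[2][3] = 66.09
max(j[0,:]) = 33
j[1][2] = 37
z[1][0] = -56.43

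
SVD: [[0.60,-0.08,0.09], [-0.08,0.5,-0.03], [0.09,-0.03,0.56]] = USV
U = [[-0.75, 0.33, -0.57], [0.37, -0.51, -0.78], [-0.54, -0.8, 0.26]]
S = [0.7, 0.5, 0.45]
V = [[-0.75,0.37,-0.54], [0.33,-0.51,-0.8], [-0.57,-0.78,0.26]]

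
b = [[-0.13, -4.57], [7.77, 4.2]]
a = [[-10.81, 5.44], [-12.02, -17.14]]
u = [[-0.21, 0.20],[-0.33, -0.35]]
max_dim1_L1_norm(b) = 11.97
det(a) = 250.67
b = u @ a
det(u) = 0.14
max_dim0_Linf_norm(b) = 7.77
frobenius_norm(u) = 0.56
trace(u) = -0.56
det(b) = 34.96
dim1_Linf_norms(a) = [10.81, 17.14]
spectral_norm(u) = 0.48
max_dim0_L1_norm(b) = 8.77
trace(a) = -27.95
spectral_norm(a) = 21.04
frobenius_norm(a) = 24.18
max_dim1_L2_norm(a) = 20.93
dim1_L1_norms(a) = [16.25, 29.16]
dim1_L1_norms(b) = [4.7, 11.97]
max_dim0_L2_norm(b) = 7.77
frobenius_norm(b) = 9.95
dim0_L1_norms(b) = [7.9, 8.77]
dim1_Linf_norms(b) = [4.57, 7.77]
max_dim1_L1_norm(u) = 0.68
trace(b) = 4.07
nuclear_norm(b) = 12.99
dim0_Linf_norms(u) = [0.33, 0.35]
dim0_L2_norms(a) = [16.17, 17.98]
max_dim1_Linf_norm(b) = 7.77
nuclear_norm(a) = 32.96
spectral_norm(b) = 9.19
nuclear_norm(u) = 0.77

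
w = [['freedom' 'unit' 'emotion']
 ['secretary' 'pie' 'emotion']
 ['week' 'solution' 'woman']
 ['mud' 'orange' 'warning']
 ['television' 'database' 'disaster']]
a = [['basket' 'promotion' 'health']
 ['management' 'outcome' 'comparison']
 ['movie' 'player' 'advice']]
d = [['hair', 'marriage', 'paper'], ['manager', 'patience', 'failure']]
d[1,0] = 'manager'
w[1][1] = 'pie'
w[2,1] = 'solution'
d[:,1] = ['marriage', 'patience']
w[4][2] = 'disaster'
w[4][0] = 'television'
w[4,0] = 'television'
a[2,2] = 'advice'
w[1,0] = 'secretary'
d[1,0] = 'manager'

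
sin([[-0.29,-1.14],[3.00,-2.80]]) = [[-2.03,-0.04], [0.10,-2.12]]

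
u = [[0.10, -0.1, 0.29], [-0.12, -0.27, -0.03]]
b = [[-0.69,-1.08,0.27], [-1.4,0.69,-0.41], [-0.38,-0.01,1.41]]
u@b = [[-0.04,-0.18,0.48],[0.47,-0.06,0.04]]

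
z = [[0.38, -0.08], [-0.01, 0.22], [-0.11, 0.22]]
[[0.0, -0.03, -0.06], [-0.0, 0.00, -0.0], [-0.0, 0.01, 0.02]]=z @ [[0.01, -0.07, -0.16],[0.0, -0.00, -0.01]]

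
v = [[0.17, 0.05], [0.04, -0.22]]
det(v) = -0.039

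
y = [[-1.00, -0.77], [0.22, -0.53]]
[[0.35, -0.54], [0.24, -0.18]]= y @[[0.0, 0.21], [-0.46, 0.43]]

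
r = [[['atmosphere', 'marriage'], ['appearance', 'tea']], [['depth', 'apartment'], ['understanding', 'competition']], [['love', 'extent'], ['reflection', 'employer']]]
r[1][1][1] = 'competition'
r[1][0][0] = 'depth'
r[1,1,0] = 'understanding'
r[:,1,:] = [['appearance', 'tea'], ['understanding', 'competition'], ['reflection', 'employer']]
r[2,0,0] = 'love'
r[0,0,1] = 'marriage'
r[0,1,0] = 'appearance'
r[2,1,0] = 'reflection'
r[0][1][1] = 'tea'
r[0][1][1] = 'tea'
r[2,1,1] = 'employer'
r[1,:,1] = ['apartment', 'competition']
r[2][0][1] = 'extent'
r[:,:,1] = [['marriage', 'tea'], ['apartment', 'competition'], ['extent', 'employer']]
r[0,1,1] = 'tea'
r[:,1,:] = [['appearance', 'tea'], ['understanding', 'competition'], ['reflection', 'employer']]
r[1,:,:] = [['depth', 'apartment'], ['understanding', 'competition']]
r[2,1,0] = 'reflection'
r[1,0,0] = 'depth'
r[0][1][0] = 'appearance'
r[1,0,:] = ['depth', 'apartment']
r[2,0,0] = 'love'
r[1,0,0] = 'depth'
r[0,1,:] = ['appearance', 'tea']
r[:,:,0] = [['atmosphere', 'appearance'], ['depth', 'understanding'], ['love', 'reflection']]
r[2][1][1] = 'employer'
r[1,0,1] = 'apartment'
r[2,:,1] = ['extent', 'employer']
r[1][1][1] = 'competition'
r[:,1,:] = [['appearance', 'tea'], ['understanding', 'competition'], ['reflection', 'employer']]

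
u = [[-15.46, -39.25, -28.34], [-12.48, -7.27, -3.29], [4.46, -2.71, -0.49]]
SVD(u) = [[-0.97, 0.19, -0.12], [-0.22, -0.86, 0.45], [-0.02, 0.47, 0.88]] @ diag([52.09947029105053, 10.589204892398909, 1.773932112212089]) @ [[0.34,0.77,0.54],[0.94,-0.23,-0.26],[0.08,-0.6,0.8]]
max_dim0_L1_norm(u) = 49.23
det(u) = -978.66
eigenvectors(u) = [[0.89+0.00j, (0.32+0.35j), 0.32-0.35j], [(0.44+0j), -0.58-0.20j, (-0.58+0.2j)], [-0.09+0.00j, (0.62+0j), 0.62-0.00j]]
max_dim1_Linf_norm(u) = 39.25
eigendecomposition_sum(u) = [[(-18.44+0j), -31.49+0.00j, -19.90+0.00j], [-9.08+0.00j, (-15.5+0j), (-9.79+0j)], [(1.83-0j), 3.13-0.00j, 1.98-0.00j]] + [[1.49-0.01j,-3.88+0.55j,-4.22+2.63j],[-1.70+0.91j,4.12-2.98j,(3.25-5.57j)],[(1.31-1.43j),-2.92+4.20j,-1.23+6.38j]] + [[1.49+0.01j, -3.88-0.55j, (-4.22-2.63j)], [(-1.7-0.91j), (4.12+2.98j), (3.25+5.57j)], [1.31+1.43j, -2.92-4.20j, -1.23-6.38j]]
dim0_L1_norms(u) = [32.4, 49.23, 32.12]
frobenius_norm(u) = 53.19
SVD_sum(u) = [[-17.33,-38.91,-27.65], [-3.97,-8.9,-6.33], [-0.28,-0.63,-0.45]] + [[1.89, -0.47, -0.53], [-8.57, 2.11, 2.4], [4.62, -1.14, -1.29]] + [[-0.02, 0.13, -0.17], [0.06, -0.48, 0.64], [0.12, -0.94, 1.25]]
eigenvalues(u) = [(-31.96+0j), (4.37+3.39j), (4.37-3.39j)]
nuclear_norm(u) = 64.46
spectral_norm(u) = 52.10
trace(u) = -23.22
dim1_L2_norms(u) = [50.82, 14.81, 5.24]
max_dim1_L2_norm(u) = 50.82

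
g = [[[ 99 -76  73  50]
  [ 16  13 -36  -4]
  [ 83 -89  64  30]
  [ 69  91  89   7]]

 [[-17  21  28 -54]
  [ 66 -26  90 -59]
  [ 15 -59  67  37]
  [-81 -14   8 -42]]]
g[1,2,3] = 37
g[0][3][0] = 69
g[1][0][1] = 21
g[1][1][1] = -26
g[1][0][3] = -54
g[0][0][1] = -76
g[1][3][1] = -14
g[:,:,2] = [[73, -36, 64, 89], [28, 90, 67, 8]]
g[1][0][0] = -17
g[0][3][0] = 69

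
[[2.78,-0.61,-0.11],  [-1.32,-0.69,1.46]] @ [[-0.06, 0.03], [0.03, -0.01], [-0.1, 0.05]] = [[-0.17, 0.08], [-0.09, 0.04]]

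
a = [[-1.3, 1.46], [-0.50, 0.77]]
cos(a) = [[0.55, 0.36], [-0.12, 1.06]]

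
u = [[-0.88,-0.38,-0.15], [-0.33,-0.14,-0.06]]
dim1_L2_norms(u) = [0.97, 0.36]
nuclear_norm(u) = 1.04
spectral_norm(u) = 1.04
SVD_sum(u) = [[-0.88, -0.38, -0.15], [-0.33, -0.14, -0.06]] + [[0.00, -0.00, 0.00], [-0.0, 0.00, -0.0]]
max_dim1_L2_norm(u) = 0.97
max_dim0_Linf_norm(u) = 0.88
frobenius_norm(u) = 1.04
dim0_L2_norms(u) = [0.94, 0.4, 0.16]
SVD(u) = [[-0.94, -0.35],  [-0.35, 0.94]] @ diag([1.0360416627209863, 0.004203939382744174]) @ [[0.91, 0.39, 0.16], [-0.08, 0.52, -0.85]]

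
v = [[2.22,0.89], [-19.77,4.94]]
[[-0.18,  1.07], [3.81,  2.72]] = v @[[-0.15, 0.10], [0.17, 0.95]]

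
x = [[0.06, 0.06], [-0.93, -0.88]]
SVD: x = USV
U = [[-0.07,  1.0], [1.00,  0.07]]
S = [1.28, 0.0]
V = [[-0.73, -0.69], [-0.69, 0.73]]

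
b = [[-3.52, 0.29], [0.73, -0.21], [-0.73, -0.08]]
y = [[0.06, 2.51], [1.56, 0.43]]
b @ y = [[0.24, -8.71], [-0.28, 1.74], [-0.17, -1.87]]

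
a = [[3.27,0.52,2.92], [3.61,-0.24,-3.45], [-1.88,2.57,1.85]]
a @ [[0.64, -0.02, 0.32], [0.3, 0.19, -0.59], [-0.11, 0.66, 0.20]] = [[1.93, 1.96, 1.32], [2.62, -2.39, 0.61], [-0.64, 1.75, -1.75]]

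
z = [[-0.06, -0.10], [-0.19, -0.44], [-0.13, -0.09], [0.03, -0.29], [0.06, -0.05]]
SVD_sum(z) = [[-0.04, -0.11], [-0.15, -0.45], [-0.04, -0.12], [-0.08, -0.25], [-0.01, -0.03]] + [[-0.02, 0.01],[-0.04, 0.01],[-0.09, 0.03],[0.11, -0.04],[0.07, -0.02]]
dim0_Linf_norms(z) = [0.19, 0.44]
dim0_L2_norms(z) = [0.25, 0.55]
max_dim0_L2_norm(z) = 0.55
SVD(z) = [[-0.20, 0.14], [-0.83, 0.23], [-0.22, 0.54], [-0.46, -0.68], [-0.05, -0.41]] @ diag([0.5730103922071665, 0.176235894251396]) @ [[0.32, 0.95], [-0.95, 0.32]]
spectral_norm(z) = 0.57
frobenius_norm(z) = 0.60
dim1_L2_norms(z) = [0.12, 0.48, 0.16, 0.29, 0.08]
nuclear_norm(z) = 0.75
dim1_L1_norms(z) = [0.16, 0.63, 0.22, 0.32, 0.11]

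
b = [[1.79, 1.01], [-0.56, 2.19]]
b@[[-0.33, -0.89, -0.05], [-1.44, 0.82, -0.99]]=[[-2.05, -0.76, -1.09], [-2.97, 2.29, -2.14]]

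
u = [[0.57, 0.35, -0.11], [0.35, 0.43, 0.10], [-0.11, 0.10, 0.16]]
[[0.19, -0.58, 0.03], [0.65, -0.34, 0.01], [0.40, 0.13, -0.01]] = u@[[0.02, -0.37, 0.45],[1.08, -0.74, -0.47],[1.83, 1.04, 0.57]]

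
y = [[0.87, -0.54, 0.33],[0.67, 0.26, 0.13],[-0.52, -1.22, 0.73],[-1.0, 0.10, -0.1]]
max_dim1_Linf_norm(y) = 1.22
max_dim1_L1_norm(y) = 2.47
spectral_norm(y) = 1.62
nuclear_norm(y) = 3.36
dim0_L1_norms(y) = [3.06, 2.12, 1.29]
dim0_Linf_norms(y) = [1.0, 1.22, 0.73]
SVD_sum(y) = [[0.16, 0.13, -0.06],[0.45, 0.38, -0.18],[-0.99, -0.82, 0.39],[-0.47, -0.4, 0.19]] + [[0.71, -0.64, 0.44], [0.23, -0.21, 0.15], [0.47, -0.42, 0.30], [-0.52, 0.47, -0.33]] + [[0.01,-0.03,-0.05],[-0.02,0.09,0.16],[-0.00,0.03,0.05],[-0.00,0.02,0.04]]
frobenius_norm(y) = 2.24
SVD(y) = [[-0.13, 0.69, 0.30], [-0.38, 0.23, -0.89], [0.83, 0.46, -0.25], [0.4, -0.51, -0.23]] @ diag([1.6242289671612284, 1.5232525339453293, 0.2099570910055226]) @ [[-0.73, -0.61, 0.29], [0.67, -0.61, 0.42], [0.08, -0.51, -0.86]]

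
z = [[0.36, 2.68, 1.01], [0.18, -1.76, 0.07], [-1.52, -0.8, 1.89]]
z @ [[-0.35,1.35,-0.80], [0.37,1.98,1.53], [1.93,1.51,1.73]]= [[2.81, 7.32, 5.56],[-0.58, -3.14, -2.72],[3.88, -0.78, 3.26]]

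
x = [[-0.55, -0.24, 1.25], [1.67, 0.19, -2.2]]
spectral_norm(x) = 3.08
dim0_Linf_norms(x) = [1.67, 0.24, 2.2]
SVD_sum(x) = [[-0.77, -0.12, 1.11], [1.56, 0.25, -2.27]] + [[0.22, -0.12, 0.14], [0.11, -0.06, 0.07]]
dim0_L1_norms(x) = [2.22, 0.43, 3.45]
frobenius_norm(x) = 3.10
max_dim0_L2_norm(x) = 2.53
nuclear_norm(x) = 3.40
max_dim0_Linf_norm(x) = 2.2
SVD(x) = [[-0.44, 0.9], [0.90, 0.44]] @ diag([3.0803083915388685, 0.315119363123302]) @ [[0.57,0.09,-0.82],[0.77,-0.42,0.48]]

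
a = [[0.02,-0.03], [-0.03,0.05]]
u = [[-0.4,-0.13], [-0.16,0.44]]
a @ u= [[-0.0, -0.02], [0.00, 0.03]]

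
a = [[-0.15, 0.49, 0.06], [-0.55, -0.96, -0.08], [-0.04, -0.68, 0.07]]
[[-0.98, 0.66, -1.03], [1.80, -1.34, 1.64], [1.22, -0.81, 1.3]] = a @ [[0.12,0.1,0.44], [-1.88,1.27,-1.95], [-0.71,0.83,-0.09]]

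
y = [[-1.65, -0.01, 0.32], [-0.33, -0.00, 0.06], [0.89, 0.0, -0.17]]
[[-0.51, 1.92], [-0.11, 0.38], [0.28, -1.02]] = y@[[0.81, -1.23], [0.78, -2.68], [2.6, -0.43]]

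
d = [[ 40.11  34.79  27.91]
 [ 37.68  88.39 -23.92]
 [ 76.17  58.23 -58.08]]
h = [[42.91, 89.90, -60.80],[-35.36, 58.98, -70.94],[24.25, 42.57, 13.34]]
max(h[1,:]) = 58.98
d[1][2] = -23.92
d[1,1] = 88.39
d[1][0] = 37.68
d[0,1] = 34.79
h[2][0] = 24.25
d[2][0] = 76.17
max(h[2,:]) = 42.57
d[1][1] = 88.39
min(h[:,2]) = -70.94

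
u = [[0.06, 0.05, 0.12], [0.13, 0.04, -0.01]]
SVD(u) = [[-0.74, -0.67], [-0.67, 0.74]] @ diag([0.16793543946944137, 0.10439199284526378]) @ [[-0.78, -0.38, -0.49], [0.54, -0.03, -0.84]]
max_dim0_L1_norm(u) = 0.19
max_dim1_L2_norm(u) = 0.14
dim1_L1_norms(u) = [0.23, 0.18]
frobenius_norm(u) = 0.20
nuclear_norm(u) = 0.27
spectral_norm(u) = 0.17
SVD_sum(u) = [[0.10,0.05,0.06], [0.09,0.04,0.06]] + [[-0.04, 0.0, 0.06], [0.04, -0.0, -0.07]]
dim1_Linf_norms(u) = [0.12, 0.13]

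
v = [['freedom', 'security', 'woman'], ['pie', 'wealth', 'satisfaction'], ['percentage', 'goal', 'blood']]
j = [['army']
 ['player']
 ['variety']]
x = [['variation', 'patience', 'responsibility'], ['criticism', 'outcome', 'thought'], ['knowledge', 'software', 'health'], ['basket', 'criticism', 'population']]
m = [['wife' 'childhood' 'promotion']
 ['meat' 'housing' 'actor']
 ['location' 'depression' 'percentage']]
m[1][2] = 'actor'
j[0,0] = 'army'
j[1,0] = 'player'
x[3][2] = 'population'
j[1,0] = 'player'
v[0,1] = 'security'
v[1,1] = 'wealth'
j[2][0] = 'variety'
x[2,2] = 'health'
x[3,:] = ['basket', 'criticism', 'population']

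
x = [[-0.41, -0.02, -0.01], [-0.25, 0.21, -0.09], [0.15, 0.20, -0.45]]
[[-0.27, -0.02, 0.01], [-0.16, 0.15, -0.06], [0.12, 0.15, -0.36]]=x @ [[0.67, 0.01, -0.05],[0.01, 0.73, -0.00],[-0.05, -0.00, 0.78]]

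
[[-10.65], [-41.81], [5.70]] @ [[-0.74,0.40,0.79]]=[[7.88, -4.26, -8.41], [30.94, -16.72, -33.03], [-4.22, 2.28, 4.5]]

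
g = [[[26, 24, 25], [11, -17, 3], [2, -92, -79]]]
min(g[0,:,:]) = -92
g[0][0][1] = 24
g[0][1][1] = -17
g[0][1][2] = 3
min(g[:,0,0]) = 26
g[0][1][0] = 11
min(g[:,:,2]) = -79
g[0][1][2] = 3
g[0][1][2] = 3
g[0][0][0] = 26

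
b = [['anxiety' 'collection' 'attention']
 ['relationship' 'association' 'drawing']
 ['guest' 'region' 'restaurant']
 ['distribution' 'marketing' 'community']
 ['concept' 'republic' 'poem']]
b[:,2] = ['attention', 'drawing', 'restaurant', 'community', 'poem']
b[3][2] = 'community'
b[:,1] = ['collection', 'association', 'region', 'marketing', 'republic']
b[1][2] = 'drawing'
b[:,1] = ['collection', 'association', 'region', 'marketing', 'republic']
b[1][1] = 'association'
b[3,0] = 'distribution'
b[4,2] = 'poem'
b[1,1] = 'association'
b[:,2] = ['attention', 'drawing', 'restaurant', 'community', 'poem']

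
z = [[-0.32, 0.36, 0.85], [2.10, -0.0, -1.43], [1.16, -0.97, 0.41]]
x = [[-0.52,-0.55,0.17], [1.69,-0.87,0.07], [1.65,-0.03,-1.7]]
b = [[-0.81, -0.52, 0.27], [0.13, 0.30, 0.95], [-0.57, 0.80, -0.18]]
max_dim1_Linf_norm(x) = 1.7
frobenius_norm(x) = 3.14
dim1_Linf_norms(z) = [0.85, 2.1, 1.16]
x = b @ z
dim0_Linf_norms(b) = [0.81, 0.8, 0.95]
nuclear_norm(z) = 4.71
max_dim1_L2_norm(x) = 2.37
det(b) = 1.00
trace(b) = -0.69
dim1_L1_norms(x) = [1.24, 2.63, 3.38]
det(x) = -2.18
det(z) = -2.19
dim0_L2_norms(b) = [1.0, 1.0, 1.0]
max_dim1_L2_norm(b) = 1.0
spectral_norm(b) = 1.01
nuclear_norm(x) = 4.70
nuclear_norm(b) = 3.00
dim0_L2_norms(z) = [2.42, 1.03, 1.71]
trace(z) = 0.09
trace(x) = -3.09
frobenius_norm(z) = 3.14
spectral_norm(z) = 2.78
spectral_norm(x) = 2.77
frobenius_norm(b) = 1.73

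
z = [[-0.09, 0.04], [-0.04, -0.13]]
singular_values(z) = [0.14, 0.1]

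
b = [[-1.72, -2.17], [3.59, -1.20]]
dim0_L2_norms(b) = [3.98, 2.48]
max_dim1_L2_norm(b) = 3.79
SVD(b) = [[-0.40, 0.92], [0.92, 0.4]] @ diag([3.9850401697110676, 2.4728232540537927]) @ [[1.00,-0.06], [-0.06,-1.00]]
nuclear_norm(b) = 6.46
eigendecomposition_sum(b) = [[(-0.86+1.32j), -1.09-0.57j], [(1.8+0.94j), (-0.6+1.46j)]] + [[-0.86-1.32j, (-1.09+0.57j)], [(1.79-0.94j), -0.60-1.46j]]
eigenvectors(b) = [[(0.06-0.61j), (0.06+0.61j)], [(-0.79+0j), -0.79-0.00j]]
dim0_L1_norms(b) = [5.31, 3.37]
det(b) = 9.85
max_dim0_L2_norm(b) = 3.98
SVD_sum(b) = [[-1.59, 0.09], [3.65, -0.22]] + [[-0.13, -2.26],[-0.06, -0.98]]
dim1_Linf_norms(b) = [2.17, 3.59]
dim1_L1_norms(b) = [3.89, 4.79]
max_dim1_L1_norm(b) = 4.79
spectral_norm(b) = 3.99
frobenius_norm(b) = 4.69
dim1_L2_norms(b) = [2.77, 3.79]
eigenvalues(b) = [(-1.46+2.78j), (-1.46-2.78j)]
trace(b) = -2.92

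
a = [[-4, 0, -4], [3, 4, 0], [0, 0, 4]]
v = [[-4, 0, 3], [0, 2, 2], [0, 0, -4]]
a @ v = [[16, 0, 4], [-12, 8, 17], [0, 0, -16]]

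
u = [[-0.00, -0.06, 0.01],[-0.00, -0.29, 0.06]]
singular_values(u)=[0.3, 0.0]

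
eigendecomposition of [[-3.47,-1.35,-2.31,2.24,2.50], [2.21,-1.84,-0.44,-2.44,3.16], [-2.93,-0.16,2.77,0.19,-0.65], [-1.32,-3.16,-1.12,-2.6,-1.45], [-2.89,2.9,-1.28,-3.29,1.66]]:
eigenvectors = [[-0.62+0.00j, (-0.62-0j), -0.24+0.00j, 0.28+0.00j, 0.16+0.00j], [(-0.05+0.36j), (-0.05-0.36j), 0.71+0.00j, -0.05+0.00j, 0.48+0.00j], [(-0.21-0.15j), (-0.21+0.15j), -0.10+0.00j, (-0.9+0j), (-0.43+0j)], [-0.14-0.34j, (-0.14+0.34j), 0.64+0.00j, 0.20+0.00j, (-0.29+0j)], [-0.09-0.53j, (-0.09+0.53j), (-0.11+0j), -0.26+0.00j, 0.69+0.00j]]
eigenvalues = [(-3.47+3.59j), (-3.47-3.59j), (-5.21+0j), (3.44+0j), (5.22+0j)]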